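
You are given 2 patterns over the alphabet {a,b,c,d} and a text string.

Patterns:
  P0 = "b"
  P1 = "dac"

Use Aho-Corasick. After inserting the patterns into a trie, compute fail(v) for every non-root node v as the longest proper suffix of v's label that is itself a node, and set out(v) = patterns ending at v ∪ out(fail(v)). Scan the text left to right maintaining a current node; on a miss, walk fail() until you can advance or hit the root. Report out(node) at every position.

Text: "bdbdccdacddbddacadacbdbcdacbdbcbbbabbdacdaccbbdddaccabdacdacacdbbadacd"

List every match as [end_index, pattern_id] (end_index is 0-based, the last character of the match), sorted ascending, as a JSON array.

Construct AC machine:
Trie (insert patterns):
  n0 'ε': b→1 d→2
  n1 'b': ·  ←P0
  n2 'd': a→3
  n3 'da': c→4
  n4 'dac': ·  ←P1

BFS fail/out derivation:
  n1('b'): parent n0 fail=0; on 'b' 0 → fail=0;  out {0}∪∅={0}
  n2('d'): parent n0 fail=0; on 'd' 0 → fail=0;  out ∅∪∅=∅
  n3('da'): parent n2 fail=0; on 'a' 0 → fail=0;  out ∅∪∅=∅
  n4('dac'): parent n3 fail=0; on 'c' 0 → fail=0;  out {1}∪∅={1}

Scan:
pos 0 'b': at 1  emit P0@[0:0]
pos 1 'd': at 2 ·f
pos 2 'b': at 1 ·f  emit P0@[2:2]
pos 3 'd': at 2 ·f
pos 4 'c': at 0 ·f
pos 5 'c': at 0
pos 6 'd': at 2
pos 7 'a': at 3
pos 8 'c': at 4  emit P1@[6:8]
pos 9 'd': at 2 ·f
pos 10 'd': at 2 ·f
pos 11 'b': at 1 ·f  emit P0@[11:11]
pos 12 'd': at 2 ·f
pos 13 'd': at 2 ·f
pos 14 'a': at 3
pos 15 'c': at 4  emit P1@[13:15]
pos 16 'a': at 0 ·f
pos 17 'd': at 2
pos 18 'a': at 3
pos 19 'c': at 4  emit P1@[17:19]
pos 20 'b': at 1 ·f  emit P0@[20:20]
pos 21 'd': at 2 ·f
pos 22 'b': at 1 ·f  emit P0@[22:22]
pos 23 'c': at 0 ·f
pos 24 'd': at 2
pos 25 'a': at 3
pos 26 'c': at 4  emit P1@[24:26]
pos 27 'b': at 1 ·f  emit P0@[27:27]
pos 28 'd': at 2 ·f
pos 29 'b': at 1 ·f  emit P0@[29:29]
pos 30 'c': at 0 ·f
pos 31 'b': at 1  emit P0@[31:31]
pos 32 'b': at 1 ·f  emit P0@[32:32]
pos 33 'b': at 1 ·f  emit P0@[33:33]
pos 34 'a': at 0 ·f
pos 35 'b': at 1  emit P0@[35:35]
pos 36 'b': at 1 ·f  emit P0@[36:36]
pos 37 'd': at 2 ·f
pos 38 'a': at 3
pos 39 'c': at 4  emit P1@[37:39]
pos 40 'd': at 2 ·f
pos 41 'a': at 3
pos 42 'c': at 4  emit P1@[40:42]
pos 43 'c': at 0 ·f
pos 44 'b': at 1  emit P0@[44:44]
pos 45 'b': at 1 ·f  emit P0@[45:45]
pos 46 'd': at 2 ·f
pos 47 'd': at 2 ·f
pos 48 'd': at 2 ·f
pos 49 'a': at 3
pos 50 'c': at 4  emit P1@[48:50]
pos 51 'c': at 0 ·f
pos 52 'a': at 0
pos 53 'b': at 1  emit P0@[53:53]
pos 54 'd': at 2 ·f
pos 55 'a': at 3
pos 56 'c': at 4  emit P1@[54:56]
pos 57 'd': at 2 ·f
pos 58 'a': at 3
pos 59 'c': at 4  emit P1@[57:59]
pos 60 'a': at 0 ·f
pos 61 'c': at 0
pos 62 'd': at 2
pos 63 'b': at 1 ·f  emit P0@[63:63]
pos 64 'b': at 1 ·f  emit P0@[64:64]
pos 65 'a': at 0 ·f
pos 66 'd': at 2
pos 67 'a': at 3
pos 68 'c': at 4  emit P1@[66:68]
pos 69 'd': at 2 ·f

All matches (sorted): [[0,0],[2,0],[8,1],[11,0],[15,1],[19,1],[20,0],[22,0],[26,1],[27,0],[29,0],[31,0],[32,0],[33,0],[35,0],[36,0],[39,1],[42,1],[44,0],[45,0],[50,1],[53,0],[56,1],[59,1],[63,0],[64,0],[68,1]]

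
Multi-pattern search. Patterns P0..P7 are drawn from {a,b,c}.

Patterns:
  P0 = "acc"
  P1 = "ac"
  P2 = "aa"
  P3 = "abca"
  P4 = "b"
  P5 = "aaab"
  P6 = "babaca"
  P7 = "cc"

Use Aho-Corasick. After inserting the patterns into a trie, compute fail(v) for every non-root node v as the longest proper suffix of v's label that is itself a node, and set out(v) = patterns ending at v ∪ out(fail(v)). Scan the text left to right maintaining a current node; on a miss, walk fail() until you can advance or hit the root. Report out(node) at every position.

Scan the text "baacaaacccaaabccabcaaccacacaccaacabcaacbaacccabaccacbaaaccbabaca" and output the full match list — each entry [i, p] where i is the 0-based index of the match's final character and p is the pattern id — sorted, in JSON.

Construct AC machine:
Trie nodes:
  n0 'ε': a→1 b→8 c→16
  n1 'a': a→4 b→5 c→2
  n2 'ac': c→3  ←P1
  n3 'acc': ·  ←P0
  n4 'aa': a→9  ←P2
  n5 'ab': c→6
  n6 'abc': a→7
  n7 'abca': ·  ←P3
  n8 'b': a→11  ←P4
  n9 'aaa': b→10
  n10 'aaab': ·  ←P5
  n11 'ba': b→12
  n12 'bab': a→13
  n13 'baba': c→14
  n14 'babac': a→15
  n15 'babaca': ·  ←P6
  n16 'c': c→17
  n17 'cc': ·  ←P7

Failure links (BFS by depth):
  n1('a'): parent n0 fail=0; on 'a' 0 → fail=0;  out ∅∪∅=∅
  n8('b'): parent n0 fail=0; on 'b' 0 → fail=0;  out {4}∪∅={4}
  n16('c'): parent n0 fail=0; on 'c' 0 → fail=0;  out ∅∪∅=∅
  n2('ac'): parent n1 fail=0; on 'c' 0 → fail=16;  out {1}∪∅={1}
  n4('aa'): parent n1 fail=0; on 'a' 0 → fail=1;  out {2}∪∅={2}
  n5('ab'): parent n1 fail=0; on 'b' 0 → fail=8;  out ∅∪{4}={4}
  n11('ba'): parent n8 fail=0; on 'a' 0 → fail=1;  out ∅∪∅=∅
  n17('cc'): parent n16 fail=0; on 'c' 0 → fail=16;  out {7}∪∅={7}
  n3('acc'): parent n2 fail=16; on 'c' 16 → fail=17;  out {0}∪{7}={0,7}
  n6('abc'): parent n5 fail=8; on 'c' 8→0 → fail=16;  out ∅∪∅=∅
  n9('aaa'): parent n4 fail=1; on 'a' 1 → fail=4;  out ∅∪{2}={2}
  n12('bab'): parent n11 fail=1; on 'b' 1 → fail=5;  out ∅∪{4}={4}
  n7('abca'): parent n6 fail=16; on 'a' 16→0 → fail=1;  out {3}∪∅={3}
  n10('aaab'): parent n9 fail=4; on 'b' 4→1 → fail=5;  out {5}∪{4}={4,5}
  n13('baba'): parent n12 fail=5; on 'a' 5→8 → fail=11;  out ∅∪∅=∅
  n14('babac'): parent n13 fail=11; on 'c' 11→1 → fail=2;  out ∅∪{1}={1}
  n15('babaca'): parent n14 fail=2; on 'a' 2→16→0 → fail=1;  out {6}∪∅={6}

Run:
pos 0 'b': at 8  ** P4@[0:0]
pos 1 'a': at 11
pos 2 'a': at 4 (via fail)  ** P2@[1:2]
pos 3 'c': at 2 (via fail)  ** P1@[2:3]
pos 4 'a': at 1 (via fail)
pos 5 'a': at 4  ** P2@[4:5]
pos 6 'a': at 9  ** P2@[5:6]
pos 7 'c': at 2 (via fail)  ** P1@[6:7]
pos 8 'c': at 3  ** P0@[6:8],P7@[7:8]
pos 9 'c': at 17 (via fail)  ** P7@[8:9]
pos 10 'a': at 1 (via fail)
pos 11 'a': at 4  ** P2@[10:11]
pos 12 'a': at 9  ** P2@[11:12]
pos 13 'b': at 10  ** P4@[13:13],P5@[10:13]
pos 14 'c': at 6 (via fail)
pos 15 'c': at 17 (via fail)  ** P7@[14:15]
pos 16 'a': at 1 (via fail)
pos 17 'b': at 5  ** P4@[17:17]
pos 18 'c': at 6
pos 19 'a': at 7  ** P3@[16:19]
pos 20 'a': at 4 (via fail)  ** P2@[19:20]
pos 21 'c': at 2 (via fail)  ** P1@[20:21]
pos 22 'c': at 3  ** P0@[20:22],P7@[21:22]
pos 23 'a': at 1 (via fail)
pos 24 'c': at 2  ** P1@[23:24]
pos 25 'a': at 1 (via fail)
pos 26 'c': at 2  ** P1@[25:26]
pos 27 'a': at 1 (via fail)
pos 28 'c': at 2  ** P1@[27:28]
pos 29 'c': at 3  ** P0@[27:29],P7@[28:29]
pos 30 'a': at 1 (via fail)
pos 31 'a': at 4  ** P2@[30:31]
pos 32 'c': at 2 (via fail)  ** P1@[31:32]
pos 33 'a': at 1 (via fail)
pos 34 'b': at 5  ** P4@[34:34]
pos 35 'c': at 6
pos 36 'a': at 7  ** P3@[33:36]
pos 37 'a': at 4 (via fail)  ** P2@[36:37]
pos 38 'c': at 2 (via fail)  ** P1@[37:38]
pos 39 'b': at 8 (via fail)  ** P4@[39:39]
pos 40 'a': at 11
pos 41 'a': at 4 (via fail)  ** P2@[40:41]
pos 42 'c': at 2 (via fail)  ** P1@[41:42]
pos 43 'c': at 3  ** P0@[41:43],P7@[42:43]
pos 44 'c': at 17 (via fail)  ** P7@[43:44]
pos 45 'a': at 1 (via fail)
pos 46 'b': at 5  ** P4@[46:46]
pos 47 'a': at 11 (via fail)
pos 48 'c': at 2 (via fail)  ** P1@[47:48]
pos 49 'c': at 3  ** P0@[47:49],P7@[48:49]
pos 50 'a': at 1 (via fail)
pos 51 'c': at 2  ** P1@[50:51]
pos 52 'b': at 8 (via fail)  ** P4@[52:52]
pos 53 'a': at 11
pos 54 'a': at 4 (via fail)  ** P2@[53:54]
pos 55 'a': at 9  ** P2@[54:55]
pos 56 'c': at 2 (via fail)  ** P1@[55:56]
pos 57 'c': at 3  ** P0@[55:57],P7@[56:57]
pos 58 'b': at 8 (via fail)  ** P4@[58:58]
pos 59 'a': at 11
pos 60 'b': at 12  ** P4@[60:60]
pos 61 'a': at 13
pos 62 'c': at 14  ** P1@[61:62]
pos 63 'a': at 15  ** P6@[58:63]

All matches (sorted): [[0,4],[2,2],[3,1],[5,2],[6,2],[7,1],[8,0],[8,7],[9,7],[11,2],[12,2],[13,4],[13,5],[15,7],[17,4],[19,3],[20,2],[21,1],[22,0],[22,7],[24,1],[26,1],[28,1],[29,0],[29,7],[31,2],[32,1],[34,4],[36,3],[37,2],[38,1],[39,4],[41,2],[42,1],[43,0],[43,7],[44,7],[46,4],[48,1],[49,0],[49,7],[51,1],[52,4],[54,2],[55,2],[56,1],[57,0],[57,7],[58,4],[60,4],[62,1],[63,6]]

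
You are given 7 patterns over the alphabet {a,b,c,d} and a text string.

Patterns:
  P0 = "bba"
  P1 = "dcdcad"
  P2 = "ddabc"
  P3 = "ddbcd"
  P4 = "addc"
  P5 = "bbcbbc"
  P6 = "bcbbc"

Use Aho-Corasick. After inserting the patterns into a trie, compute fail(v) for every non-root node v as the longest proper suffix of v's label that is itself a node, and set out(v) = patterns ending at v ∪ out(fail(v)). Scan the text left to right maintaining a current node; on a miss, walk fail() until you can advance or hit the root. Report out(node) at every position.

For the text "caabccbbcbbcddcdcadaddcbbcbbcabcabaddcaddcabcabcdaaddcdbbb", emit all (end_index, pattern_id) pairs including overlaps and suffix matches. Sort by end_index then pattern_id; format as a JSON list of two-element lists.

Construct AC machine:
Trie (insert patterns):
  n0 'ε': a→17 b→1 d→4
  n1 'b': b→2 c→25
  n2 'bb': a→3 c→21
  n3 'bba': ·  [P0 ends]
  n4 'd': c→5 d→10
  n5 'dc': d→6
  n6 'dcd': c→7
  n7 'dcdc': a→8
  n8 'dcdca': d→9
  n9 'dcdcad': ·  [P1 ends]
  n10 'dd': a→11 b→14
  n11 'dda': b→12
  n12 'ddab': c→13
  n13 'ddabc': ·  [P2 ends]
  n14 'ddb': c→15
  n15 'ddbc': d→16
  n16 'ddbcd': ·  [P3 ends]
  n17 'a': d→18
  n18 'ad': d→19
  n19 'add': c→20
  n20 'addc': ·  [P4 ends]
  n21 'bbc': b→22
  n22 'bbcb': b→23
  n23 'bbcbb': c→24
  n24 'bbcbbc': ·  [P5 ends]
  n25 'bc': b→26
  n26 'bcb': b→27
  n27 'bcbb': c→28
  n28 'bcbbc': ·  [P6 ends]

BFS fail/out derivation:
  fail(1) 'b': from fail(0)=0 chase 'b': 0 ⇒ 0;  out=∅∪out(0)=∅
  fail(4) 'd': from fail(0)=0 chase 'd': 0 ⇒ 0;  out=∅∪out(0)=∅
  fail(17) 'a': from fail(0)=0 chase 'a': 0 ⇒ 0;  out=∅∪out(0)=∅
  fail(2) 'bb': from fail(1)=0 chase 'b': 0 ⇒ 1;  out=∅∪out(1)=∅
  fail(5) 'dc': from fail(4)=0 chase 'c': 0 ⇒ 0;  out=∅∪out(0)=∅
  fail(10) 'dd': from fail(4)=0 chase 'd': 0 ⇒ 4;  out=∅∪out(4)=∅
  fail(18) 'ad': from fail(17)=0 chase 'd': 0 ⇒ 4;  out=∅∪out(4)=∅
  fail(25) 'bc': from fail(1)=0 chase 'c': 0 ⇒ 0;  out=∅∪out(0)=∅
  fail(3) 'bba': from fail(2)=1 chase 'a': 1→0 ⇒ 17;  out={0}∪out(17)={0}
  fail(6) 'dcd': from fail(5)=0 chase 'd': 0 ⇒ 4;  out=∅∪out(4)=∅
  fail(11) 'dda': from fail(10)=4 chase 'a': 4→0 ⇒ 17;  out=∅∪out(17)=∅
  fail(14) 'ddb': from fail(10)=4 chase 'b': 4→0 ⇒ 1;  out=∅∪out(1)=∅
  fail(19) 'add': from fail(18)=4 chase 'd': 4 ⇒ 10;  out=∅∪out(10)=∅
  fail(21) 'bbc': from fail(2)=1 chase 'c': 1 ⇒ 25;  out=∅∪out(25)=∅
  fail(26) 'bcb': from fail(25)=0 chase 'b': 0 ⇒ 1;  out=∅∪out(1)=∅
  fail(7) 'dcdc': from fail(6)=4 chase 'c': 4 ⇒ 5;  out=∅∪out(5)=∅
  fail(12) 'ddab': from fail(11)=17 chase 'b': 17→0 ⇒ 1;  out=∅∪out(1)=∅
  fail(15) 'ddbc': from fail(14)=1 chase 'c': 1 ⇒ 25;  out=∅∪out(25)=∅
  fail(20) 'addc': from fail(19)=10 chase 'c': 10→4 ⇒ 5;  out={4}∪out(5)={4}
  fail(22) 'bbcb': from fail(21)=25 chase 'b': 25 ⇒ 26;  out=∅∪out(26)=∅
  fail(27) 'bcbb': from fail(26)=1 chase 'b': 1 ⇒ 2;  out=∅∪out(2)=∅
  fail(8) 'dcdca': from fail(7)=5 chase 'a': 5→0 ⇒ 17;  out=∅∪out(17)=∅
  fail(13) 'ddabc': from fail(12)=1 chase 'c': 1 ⇒ 25;  out={2}∪out(25)={2}
  fail(16) 'ddbcd': from fail(15)=25 chase 'd': 25→0 ⇒ 4;  out={3}∪out(4)={3}
  fail(23) 'bbcbb': from fail(22)=26 chase 'b': 26 ⇒ 27;  out=∅∪out(27)=∅
  fail(28) 'bcbbc': from fail(27)=2 chase 'c': 2 ⇒ 21;  out={6}∪out(21)={6}
  fail(9) 'dcdcad': from fail(8)=17 chase 'd': 17 ⇒ 18;  out={1}∪out(18)={1}
  fail(24) 'bbcbbc': from fail(23)=27 chase 'c': 27 ⇒ 28;  out={5}∪out(28)={5,6}

Run:
pos 0 'c': at 0
pos 1 'a': at 17
pos 2 'a': at 17 (fail-walked)
pos 3 'b': at 1 (fail-walked)
pos 4 'c': at 25
pos 5 'c': at 0 (fail-walked)
pos 6 'b': at 1
pos 7 'b': at 2
pos 8 'c': at 21
pos 9 'b': at 22
pos 10 'b': at 23
pos 11 'c': at 24  emit P5@[6:11],P6@[7:11]
pos 12 'd': at 4 (fail-walked)
pos 13 'd': at 10
pos 14 'c': at 5 (fail-walked)
pos 15 'd': at 6
pos 16 'c': at 7
pos 17 'a': at 8
pos 18 'd': at 9  emit P1@[13:18]
pos 19 'a': at 17 (fail-walked)
pos 20 'd': at 18
pos 21 'd': at 19
pos 22 'c': at 20  emit P4@[19:22]
pos 23 'b': at 1 (fail-walked)
pos 24 'b': at 2
pos 25 'c': at 21
pos 26 'b': at 22
pos 27 'b': at 23
pos 28 'c': at 24  emit P5@[23:28],P6@[24:28]
pos 29 'a': at 17 (fail-walked)
pos 30 'b': at 1 (fail-walked)
pos 31 'c': at 25
pos 32 'a': at 17 (fail-walked)
pos 33 'b': at 1 (fail-walked)
pos 34 'a': at 17 (fail-walked)
pos 35 'd': at 18
pos 36 'd': at 19
pos 37 'c': at 20  emit P4@[34:37]
pos 38 'a': at 17 (fail-walked)
pos 39 'd': at 18
pos 40 'd': at 19
pos 41 'c': at 20  emit P4@[38:41]
pos 42 'a': at 17 (fail-walked)
pos 43 'b': at 1 (fail-walked)
pos 44 'c': at 25
pos 45 'a': at 17 (fail-walked)
pos 46 'b': at 1 (fail-walked)
pos 47 'c': at 25
pos 48 'd': at 4 (fail-walked)
pos 49 'a': at 17 (fail-walked)
pos 50 'a': at 17 (fail-walked)
pos 51 'd': at 18
pos 52 'd': at 19
pos 53 'c': at 20  emit P4@[50:53]
pos 54 'd': at 6 (fail-walked)
pos 55 'b': at 1 (fail-walked)
pos 56 'b': at 2
pos 57 'b': at 2 (fail-walked)

All matches (sorted): [[11,5],[11,6],[18,1],[22,4],[28,5],[28,6],[37,4],[41,4],[53,4]]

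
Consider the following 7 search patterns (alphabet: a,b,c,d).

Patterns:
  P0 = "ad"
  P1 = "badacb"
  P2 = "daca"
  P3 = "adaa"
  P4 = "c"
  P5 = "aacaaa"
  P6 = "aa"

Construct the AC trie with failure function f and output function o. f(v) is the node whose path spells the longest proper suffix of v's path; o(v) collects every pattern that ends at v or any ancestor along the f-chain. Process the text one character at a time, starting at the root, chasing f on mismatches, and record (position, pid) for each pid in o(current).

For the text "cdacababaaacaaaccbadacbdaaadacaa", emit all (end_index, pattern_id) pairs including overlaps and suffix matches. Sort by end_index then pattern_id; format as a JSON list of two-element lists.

Build:
Trie (insert patterns):
  0='ε' goto a→1 b→3 c→15 d→9
  1='a' goto a→16 d→2
  2='ad' goto a→13  ←P0
  3='b' goto a→4
  4='ba' goto d→5
  5='bad' goto a→6
  6='bada' goto c→7
  7='badac' goto b→8
  8='badacb' goto ·  ←P1
  9='d' goto a→10
  10='da' goto c→11
  11='dac' goto a→12
  12='daca' goto ·  ←P2
  13='ada' goto a→14
  14='adaa' goto ·  ←P3
  15='c' goto ·  ←P4
  16='aa' goto c→17  ←P6
  17='aac' goto a→18
  18='aaca' goto a→19
  19='aacaa' goto a→20
  20='aacaaa' goto ·  ←P5

Failure links (BFS by depth):
  fail(1) 'a': from fail(0)=0 chase 'a': 0 ⇒ 0;  out=∅∪out(0)=∅
  fail(3) 'b': from fail(0)=0 chase 'b': 0 ⇒ 0;  out=∅∪out(0)=∅
  fail(9) 'd': from fail(0)=0 chase 'd': 0 ⇒ 0;  out=∅∪out(0)=∅
  fail(15) 'c': from fail(0)=0 chase 'c': 0 ⇒ 0;  out={4}∪out(0)={4}
  fail(2) 'ad': from fail(1)=0 chase 'd': 0 ⇒ 9;  out={0}∪out(9)={0}
  fail(4) 'ba': from fail(3)=0 chase 'a': 0 ⇒ 1;  out=∅∪out(1)=∅
  fail(10) 'da': from fail(9)=0 chase 'a': 0 ⇒ 1;  out=∅∪out(1)=∅
  fail(16) 'aa': from fail(1)=0 chase 'a': 0 ⇒ 1;  out={6}∪out(1)={6}
  fail(5) 'bad': from fail(4)=1 chase 'd': 1 ⇒ 2;  out=∅∪out(2)={0}
  fail(11) 'dac': from fail(10)=1 chase 'c': 1→0 ⇒ 15;  out=∅∪out(15)={4}
  fail(13) 'ada': from fail(2)=9 chase 'a': 9 ⇒ 10;  out=∅∪out(10)=∅
  fail(17) 'aac': from fail(16)=1 chase 'c': 1→0 ⇒ 15;  out=∅∪out(15)={4}
  fail(6) 'bada': from fail(5)=2 chase 'a': 2 ⇒ 13;  out=∅∪out(13)=∅
  fail(12) 'daca': from fail(11)=15 chase 'a': 15→0 ⇒ 1;  out={2}∪out(1)={2}
  fail(14) 'adaa': from fail(13)=10 chase 'a': 10→1 ⇒ 16;  out={3}∪out(16)={3,6}
  fail(18) 'aaca': from fail(17)=15 chase 'a': 15→0 ⇒ 1;  out=∅∪out(1)=∅
  fail(7) 'badac': from fail(6)=13 chase 'c': 13→10 ⇒ 11;  out=∅∪out(11)={4}
  fail(19) 'aacaa': from fail(18)=1 chase 'a': 1 ⇒ 16;  out=∅∪out(16)={6}
  fail(8) 'badacb': from fail(7)=11 chase 'b': 11→15→0 ⇒ 3;  out={1}∪out(3)={1}
  fail(20) 'aacaaa': from fail(19)=16 chase 'a': 16→1 ⇒ 16;  out={5}∪out(16)={5,6}

Scan:
i=0 'c': node 0→15  ** P4@[0:0]
i=1 'd': node 15→9 (fail-walked)
i=2 'a': node 9→10
i=3 'c': node 10→11  ** P4@[3:3]
i=4 'a': node 11→12  ** P2@[1:4]
i=5 'b': node 12→3 (fail-walked)
i=6 'a': node 3→4
i=7 'b': node 4→3 (fail-walked)
i=8 'a': node 3→4
i=9 'a': node 4→16 (fail-walked)  ** P6@[8:9]
i=10 'a': node 16→16 (fail-walked)  ** P6@[9:10]
i=11 'c': node 16→17  ** P4@[11:11]
i=12 'a': node 17→18
i=13 'a': node 18→19  ** P6@[12:13]
i=14 'a': node 19→20  ** P5@[9:14],P6@[13:14]
i=15 'c': node 20→17 (fail-walked)  ** P4@[15:15]
i=16 'c': node 17→15 (fail-walked)  ** P4@[16:16]
i=17 'b': node 15→3 (fail-walked)
i=18 'a': node 3→4
i=19 'd': node 4→5  ** P0@[18:19]
i=20 'a': node 5→6
i=21 'c': node 6→7  ** P4@[21:21]
i=22 'b': node 7→8  ** P1@[17:22]
i=23 'd': node 8→9 (fail-walked)
i=24 'a': node 9→10
i=25 'a': node 10→16 (fail-walked)  ** P6@[24:25]
i=26 'a': node 16→16 (fail-walked)  ** P6@[25:26]
i=27 'd': node 16→2 (fail-walked)  ** P0@[26:27]
i=28 'a': node 2→13
i=29 'c': node 13→11 (fail-walked)  ** P4@[29:29]
i=30 'a': node 11→12  ** P2@[27:30]
i=31 'a': node 12→16 (fail-walked)  ** P6@[30:31]

All matches (sorted): [[0,4],[3,4],[4,2],[9,6],[10,6],[11,4],[13,6],[14,5],[14,6],[15,4],[16,4],[19,0],[21,4],[22,1],[25,6],[26,6],[27,0],[29,4],[30,2],[31,6]]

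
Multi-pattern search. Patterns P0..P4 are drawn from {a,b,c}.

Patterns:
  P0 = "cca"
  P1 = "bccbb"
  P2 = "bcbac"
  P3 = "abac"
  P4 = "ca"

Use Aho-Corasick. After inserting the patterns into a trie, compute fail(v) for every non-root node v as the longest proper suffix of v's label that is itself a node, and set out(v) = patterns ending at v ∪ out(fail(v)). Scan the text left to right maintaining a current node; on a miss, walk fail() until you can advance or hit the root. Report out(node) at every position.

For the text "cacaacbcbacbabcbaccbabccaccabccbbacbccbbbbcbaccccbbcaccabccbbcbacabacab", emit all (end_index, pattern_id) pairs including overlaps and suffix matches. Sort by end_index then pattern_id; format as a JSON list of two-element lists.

Construct AC machine:
Trie (insert patterns):
  0='ε' goto a→12 b→4 c→1
  1='c' goto a→16 c→2
  2='cc' goto a→3
  3='cca' goto ·  ←P0
  4='b' goto c→5
  5='bc' goto b→9 c→6
  6='bcc' goto b→7
  7='bccb' goto b→8
  8='bccbb' goto ·  ←P1
  9='bcb' goto a→10
  10='bcba' goto c→11
  11='bcbac' goto ·  ←P2
  12='a' goto b→13
  13='ab' goto a→14
  14='aba' goto c→15
  15='abac' goto ·  ←P3
  16='ca' goto ·  ←P4

BFS fail/out derivation:
  n1('c'): parent n0 fail=0; on 'c' 0 → fail=0;  out ∅∪∅=∅
  n4('b'): parent n0 fail=0; on 'b' 0 → fail=0;  out ∅∪∅=∅
  n12('a'): parent n0 fail=0; on 'a' 0 → fail=0;  out ∅∪∅=∅
  n2('cc'): parent n1 fail=0; on 'c' 0 → fail=1;  out ∅∪∅=∅
  n5('bc'): parent n4 fail=0; on 'c' 0 → fail=1;  out ∅∪∅=∅
  n13('ab'): parent n12 fail=0; on 'b' 0 → fail=4;  out ∅∪∅=∅
  n16('ca'): parent n1 fail=0; on 'a' 0 → fail=12;  out {4}∪∅={4}
  n3('cca'): parent n2 fail=1; on 'a' 1 → fail=16;  out {0}∪{4}={0,4}
  n6('bcc'): parent n5 fail=1; on 'c' 1 → fail=2;  out ∅∪∅=∅
  n9('bcb'): parent n5 fail=1; on 'b' 1→0 → fail=4;  out ∅∪∅=∅
  n14('aba'): parent n13 fail=4; on 'a' 4→0 → fail=12;  out ∅∪∅=∅
  n7('bccb'): parent n6 fail=2; on 'b' 2→1→0 → fail=4;  out ∅∪∅=∅
  n10('bcba'): parent n9 fail=4; on 'a' 4→0 → fail=12;  out ∅∪∅=∅
  n15('abac'): parent n14 fail=12; on 'c' 12→0 → fail=1;  out {3}∪∅={3}
  n8('bccbb'): parent n7 fail=4; on 'b' 4→0 → fail=4;  out {1}∪∅={1}
  n11('bcbac'): parent n10 fail=12; on 'c' 12→0 → fail=1;  out {2}∪∅={2}

Run:
pos 0 'c': at 1
pos 1 'a': at 16  ** P4@[0:1]
pos 2 'c': at 1 (via fail)
pos 3 'a': at 16  ** P4@[2:3]
pos 4 'a': at 12 (via fail)
pos 5 'c': at 1 (via fail)
pos 6 'b': at 4 (via fail)
pos 7 'c': at 5
pos 8 'b': at 9
pos 9 'a': at 10
pos 10 'c': at 11  ** P2@[6:10]
pos 11 'b': at 4 (via fail)
pos 12 'a': at 12 (via fail)
pos 13 'b': at 13
pos 14 'c': at 5 (via fail)
pos 15 'b': at 9
pos 16 'a': at 10
pos 17 'c': at 11  ** P2@[13:17]
pos 18 'c': at 2 (via fail)
pos 19 'b': at 4 (via fail)
pos 20 'a': at 12 (via fail)
pos 21 'b': at 13
pos 22 'c': at 5 (via fail)
pos 23 'c': at 6
pos 24 'a': at 3 (via fail)  ** P0@[22:24],P4@[23:24]
pos 25 'c': at 1 (via fail)
pos 26 'c': at 2
pos 27 'a': at 3  ** P0@[25:27],P4@[26:27]
pos 28 'b': at 13 (via fail)
pos 29 'c': at 5 (via fail)
pos 30 'c': at 6
pos 31 'b': at 7
pos 32 'b': at 8  ** P1@[28:32]
pos 33 'a': at 12 (via fail)
pos 34 'c': at 1 (via fail)
pos 35 'b': at 4 (via fail)
pos 36 'c': at 5
pos 37 'c': at 6
pos 38 'b': at 7
pos 39 'b': at 8  ** P1@[35:39]
pos 40 'b': at 4 (via fail)
pos 41 'b': at 4 (via fail)
pos 42 'c': at 5
pos 43 'b': at 9
pos 44 'a': at 10
pos 45 'c': at 11  ** P2@[41:45]
pos 46 'c': at 2 (via fail)
pos 47 'c': at 2 (via fail)
pos 48 'c': at 2 (via fail)
pos 49 'b': at 4 (via fail)
pos 50 'b': at 4 (via fail)
pos 51 'c': at 5
pos 52 'a': at 16 (via fail)  ** P4@[51:52]
pos 53 'c': at 1 (via fail)
pos 54 'c': at 2
pos 55 'a': at 3  ** P0@[53:55],P4@[54:55]
pos 56 'b': at 13 (via fail)
pos 57 'c': at 5 (via fail)
pos 58 'c': at 6
pos 59 'b': at 7
pos 60 'b': at 8  ** P1@[56:60]
pos 61 'c': at 5 (via fail)
pos 62 'b': at 9
pos 63 'a': at 10
pos 64 'c': at 11  ** P2@[60:64]
pos 65 'a': at 16 (via fail)  ** P4@[64:65]
pos 66 'b': at 13 (via fail)
pos 67 'a': at 14
pos 68 'c': at 15  ** P3@[65:68]
pos 69 'a': at 16 (via fail)  ** P4@[68:69]
pos 70 'b': at 13 (via fail)

All matches (sorted): [[1,4],[3,4],[10,2],[17,2],[24,0],[24,4],[27,0],[27,4],[32,1],[39,1],[45,2],[52,4],[55,0],[55,4],[60,1],[64,2],[65,4],[68,3],[69,4]]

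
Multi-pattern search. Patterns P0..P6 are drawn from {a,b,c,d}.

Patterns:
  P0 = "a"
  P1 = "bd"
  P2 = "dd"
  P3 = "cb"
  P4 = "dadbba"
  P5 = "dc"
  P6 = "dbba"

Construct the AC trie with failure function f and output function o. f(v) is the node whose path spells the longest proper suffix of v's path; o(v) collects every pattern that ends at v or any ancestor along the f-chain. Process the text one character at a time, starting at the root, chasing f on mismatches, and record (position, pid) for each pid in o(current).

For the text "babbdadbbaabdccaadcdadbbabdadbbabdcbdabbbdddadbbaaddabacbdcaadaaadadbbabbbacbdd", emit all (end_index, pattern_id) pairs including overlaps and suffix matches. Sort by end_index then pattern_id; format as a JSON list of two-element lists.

Construct AC machine:
Trie nodes:
  0='ε' goto a→1 b→2 c→6 d→4
  1='a' goto ·  [P0 ends]
  2='b' goto d→3
  3='bd' goto ·  [P1 ends]
  4='d' goto a→8 b→14 c→13 d→5
  5='dd' goto ·  [P2 ends]
  6='c' goto b→7
  7='cb' goto ·  [P3 ends]
  8='da' goto d→9
  9='dad' goto b→10
  10='dadb' goto b→11
  11='dadbb' goto a→12
  12='dadbba' goto ·  [P4 ends]
  13='dc' goto ·  [P5 ends]
  14='db' goto b→15
  15='dbb' goto a→16
  16='dbba' goto ·  [P6 ends]

BFS fail/out derivation:
  n1('a'): parent n0 fail=0; on 'a' 0 → fail=0;  out {0}∪∅={0}
  n2('b'): parent n0 fail=0; on 'b' 0 → fail=0;  out ∅∪∅=∅
  n4('d'): parent n0 fail=0; on 'd' 0 → fail=0;  out ∅∪∅=∅
  n6('c'): parent n0 fail=0; on 'c' 0 → fail=0;  out ∅∪∅=∅
  n3('bd'): parent n2 fail=0; on 'd' 0 → fail=4;  out {1}∪∅={1}
  n5('dd'): parent n4 fail=0; on 'd' 0 → fail=4;  out {2}∪∅={2}
  n7('cb'): parent n6 fail=0; on 'b' 0 → fail=2;  out {3}∪∅={3}
  n8('da'): parent n4 fail=0; on 'a' 0 → fail=1;  out ∅∪{0}={0}
  n13('dc'): parent n4 fail=0; on 'c' 0 → fail=6;  out {5}∪∅={5}
  n14('db'): parent n4 fail=0; on 'b' 0 → fail=2;  out ∅∪∅=∅
  n9('dad'): parent n8 fail=1; on 'd' 1→0 → fail=4;  out ∅∪∅=∅
  n15('dbb'): parent n14 fail=2; on 'b' 2→0 → fail=2;  out ∅∪∅=∅
  n10('dadb'): parent n9 fail=4; on 'b' 4 → fail=14;  out ∅∪∅=∅
  n16('dbba'): parent n15 fail=2; on 'a' 2→0 → fail=1;  out {6}∪{0}={0,6}
  n11('dadbb'): parent n10 fail=14; on 'b' 14 → fail=15;  out ∅∪∅=∅
  n12('dadbba'): parent n11 fail=15; on 'a' 15 → fail=16;  out {4}∪{0,6}={0,4,6}

Run:
i=0 'b': node 0→2
i=1 'a': node 2→1 (via fail)  ** P0@[1:1]
i=2 'b': node 1→2 (via fail)
i=3 'b': node 2→2 (via fail)
i=4 'd': node 2→3  ** P1@[3:4]
i=5 'a': node 3→8 (via fail)  ** P0@[5:5]
i=6 'd': node 8→9
i=7 'b': node 9→10
i=8 'b': node 10→11
i=9 'a': node 11→12  ** P0@[9:9],P4@[4:9],P6@[6:9]
i=10 'a': node 12→1 (via fail)  ** P0@[10:10]
i=11 'b': node 1→2 (via fail)
i=12 'd': node 2→3  ** P1@[11:12]
i=13 'c': node 3→13 (via fail)  ** P5@[12:13]
i=14 'c': node 13→6 (via fail)
i=15 'a': node 6→1 (via fail)  ** P0@[15:15]
i=16 'a': node 1→1 (via fail)  ** P0@[16:16]
i=17 'd': node 1→4 (via fail)
i=18 'c': node 4→13  ** P5@[17:18]
i=19 'd': node 13→4 (via fail)
i=20 'a': node 4→8  ** P0@[20:20]
i=21 'd': node 8→9
i=22 'b': node 9→10
i=23 'b': node 10→11
i=24 'a': node 11→12  ** P0@[24:24],P4@[19:24],P6@[21:24]
i=25 'b': node 12→2 (via fail)
i=26 'd': node 2→3  ** P1@[25:26]
i=27 'a': node 3→8 (via fail)  ** P0@[27:27]
i=28 'd': node 8→9
i=29 'b': node 9→10
i=30 'b': node 10→11
i=31 'a': node 11→12  ** P0@[31:31],P4@[26:31],P6@[28:31]
i=32 'b': node 12→2 (via fail)
i=33 'd': node 2→3  ** P1@[32:33]
i=34 'c': node 3→13 (via fail)  ** P5@[33:34]
i=35 'b': node 13→7 (via fail)  ** P3@[34:35]
i=36 'd': node 7→3 (via fail)  ** P1@[35:36]
i=37 'a': node 3→8 (via fail)  ** P0@[37:37]
i=38 'b': node 8→2 (via fail)
i=39 'b': node 2→2 (via fail)
i=40 'b': node 2→2 (via fail)
i=41 'd': node 2→3  ** P1@[40:41]
i=42 'd': node 3→5 (via fail)  ** P2@[41:42]
i=43 'd': node 5→5 (via fail)  ** P2@[42:43]
i=44 'a': node 5→8 (via fail)  ** P0@[44:44]
i=45 'd': node 8→9
i=46 'b': node 9→10
i=47 'b': node 10→11
i=48 'a': node 11→12  ** P0@[48:48],P4@[43:48],P6@[45:48]
i=49 'a': node 12→1 (via fail)  ** P0@[49:49]
i=50 'd': node 1→4 (via fail)
i=51 'd': node 4→5  ** P2@[50:51]
i=52 'a': node 5→8 (via fail)  ** P0@[52:52]
i=53 'b': node 8→2 (via fail)
i=54 'a': node 2→1 (via fail)  ** P0@[54:54]
i=55 'c': node 1→6 (via fail)
i=56 'b': node 6→7  ** P3@[55:56]
i=57 'd': node 7→3 (via fail)  ** P1@[56:57]
i=58 'c': node 3→13 (via fail)  ** P5@[57:58]
i=59 'a': node 13→1 (via fail)  ** P0@[59:59]
i=60 'a': node 1→1 (via fail)  ** P0@[60:60]
i=61 'd': node 1→4 (via fail)
i=62 'a': node 4→8  ** P0@[62:62]
i=63 'a': node 8→1 (via fail)  ** P0@[63:63]
i=64 'a': node 1→1 (via fail)  ** P0@[64:64]
i=65 'd': node 1→4 (via fail)
i=66 'a': node 4→8  ** P0@[66:66]
i=67 'd': node 8→9
i=68 'b': node 9→10
i=69 'b': node 10→11
i=70 'a': node 11→12  ** P0@[70:70],P4@[65:70],P6@[67:70]
i=71 'b': node 12→2 (via fail)
i=72 'b': node 2→2 (via fail)
i=73 'b': node 2→2 (via fail)
i=74 'a': node 2→1 (via fail)  ** P0@[74:74]
i=75 'c': node 1→6 (via fail)
i=76 'b': node 6→7  ** P3@[75:76]
i=77 'd': node 7→3 (via fail)  ** P1@[76:77]
i=78 'd': node 3→5 (via fail)  ** P2@[77:78]

Result: [[1,0],[4,1],[5,0],[9,0],[9,4],[9,6],[10,0],[12,1],[13,5],[15,0],[16,0],[18,5],[20,0],[24,0],[24,4],[24,6],[26,1],[27,0],[31,0],[31,4],[31,6],[33,1],[34,5],[35,3],[36,1],[37,0],[41,1],[42,2],[43,2],[44,0],[48,0],[48,4],[48,6],[49,0],[51,2],[52,0],[54,0],[56,3],[57,1],[58,5],[59,0],[60,0],[62,0],[63,0],[64,0],[66,0],[70,0],[70,4],[70,6],[74,0],[76,3],[77,1],[78,2]]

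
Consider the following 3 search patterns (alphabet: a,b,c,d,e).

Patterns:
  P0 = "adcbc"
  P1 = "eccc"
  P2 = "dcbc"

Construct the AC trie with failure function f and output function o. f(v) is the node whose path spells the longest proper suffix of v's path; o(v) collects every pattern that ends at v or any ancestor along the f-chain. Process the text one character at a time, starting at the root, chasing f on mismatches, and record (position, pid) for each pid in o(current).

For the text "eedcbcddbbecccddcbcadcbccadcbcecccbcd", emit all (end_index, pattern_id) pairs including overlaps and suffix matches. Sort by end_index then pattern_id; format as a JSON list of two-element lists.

Construct AC machine:
Trie (insert patterns):
  n0 'ε': a→1 d→10 e→6
  n1 'a': d→2
  n2 'ad': c→3
  n3 'adc': b→4
  n4 'adcb': c→5
  n5 'adcbc': ·  ←P0
  n6 'e': c→7
  n7 'ec': c→8
  n8 'ecc': c→9
  n9 'eccc': ·  ←P1
  n10 'd': c→11
  n11 'dc': b→12
  n12 'dcb': c→13
  n13 'dcbc': ·  ←P2

Failure links (BFS by depth):
  fail(1) 'a': from fail(0)=0 chase 'a': 0 ⇒ 0;  out=∅∪out(0)=∅
  fail(6) 'e': from fail(0)=0 chase 'e': 0 ⇒ 0;  out=∅∪out(0)=∅
  fail(10) 'd': from fail(0)=0 chase 'd': 0 ⇒ 0;  out=∅∪out(0)=∅
  fail(2) 'ad': from fail(1)=0 chase 'd': 0 ⇒ 10;  out=∅∪out(10)=∅
  fail(7) 'ec': from fail(6)=0 chase 'c': 0 ⇒ 0;  out=∅∪out(0)=∅
  fail(11) 'dc': from fail(10)=0 chase 'c': 0 ⇒ 0;  out=∅∪out(0)=∅
  fail(3) 'adc': from fail(2)=10 chase 'c': 10 ⇒ 11;  out=∅∪out(11)=∅
  fail(8) 'ecc': from fail(7)=0 chase 'c': 0 ⇒ 0;  out=∅∪out(0)=∅
  fail(12) 'dcb': from fail(11)=0 chase 'b': 0 ⇒ 0;  out=∅∪out(0)=∅
  fail(4) 'adcb': from fail(3)=11 chase 'b': 11 ⇒ 12;  out=∅∪out(12)=∅
  fail(9) 'eccc': from fail(8)=0 chase 'c': 0 ⇒ 0;  out={1}∪out(0)={1}
  fail(13) 'dcbc': from fail(12)=0 chase 'c': 0 ⇒ 0;  out={2}∪out(0)={2}
  fail(5) 'adcbc': from fail(4)=12 chase 'c': 12 ⇒ 13;  out={0}∪out(13)={0,2}

Scan:
i=0 'e': node 0→6
i=1 'e': node 6→6 (fail-walked)
i=2 'd': node 6→10 (fail-walked)
i=3 'c': node 10→11
i=4 'b': node 11→12
i=5 'c': node 12→13  ** P2@[2:5]
i=6 'd': node 13→10 (fail-walked)
i=7 'd': node 10→10 (fail-walked)
i=8 'b': node 10→0 (fail-walked)
i=9 'b': node 0→0
i=10 'e': node 0→6
i=11 'c': node 6→7
i=12 'c': node 7→8
i=13 'c': node 8→9  ** P1@[10:13]
i=14 'd': node 9→10 (fail-walked)
i=15 'd': node 10→10 (fail-walked)
i=16 'c': node 10→11
i=17 'b': node 11→12
i=18 'c': node 12→13  ** P2@[15:18]
i=19 'a': node 13→1 (fail-walked)
i=20 'd': node 1→2
i=21 'c': node 2→3
i=22 'b': node 3→4
i=23 'c': node 4→5  ** P0@[19:23],P2@[20:23]
i=24 'c': node 5→0 (fail-walked)
i=25 'a': node 0→1
i=26 'd': node 1→2
i=27 'c': node 2→3
i=28 'b': node 3→4
i=29 'c': node 4→5  ** P0@[25:29],P2@[26:29]
i=30 'e': node 5→6 (fail-walked)
i=31 'c': node 6→7
i=32 'c': node 7→8
i=33 'c': node 8→9  ** P1@[30:33]
i=34 'b': node 9→0 (fail-walked)
i=35 'c': node 0→0
i=36 'd': node 0→10

All matches (sorted): [[5,2],[13,1],[18,2],[23,0],[23,2],[29,0],[29,2],[33,1]]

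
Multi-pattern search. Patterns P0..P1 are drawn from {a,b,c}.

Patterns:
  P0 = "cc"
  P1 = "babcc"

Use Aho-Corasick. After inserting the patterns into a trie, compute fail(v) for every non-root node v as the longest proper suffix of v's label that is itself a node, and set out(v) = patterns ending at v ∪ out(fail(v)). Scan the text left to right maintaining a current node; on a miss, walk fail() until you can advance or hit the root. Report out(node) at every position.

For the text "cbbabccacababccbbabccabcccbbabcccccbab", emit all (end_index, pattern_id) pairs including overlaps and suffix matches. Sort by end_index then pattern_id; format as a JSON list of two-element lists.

Construct AC machine:
Trie (insert patterns):
  0='ε' goto b→3 c→1
  1='c' goto c→2
  2='cc' goto ·  [P0 ends]
  3='b' goto a→4
  4='ba' goto b→5
  5='bab' goto c→6
  6='babc' goto c→7
  7='babcc' goto ·  [P1 ends]

BFS fail/out derivation:
  n1('c'): parent n0 fail=0; on 'c' 0 → fail=0;  out ∅∪∅=∅
  n3('b'): parent n0 fail=0; on 'b' 0 → fail=0;  out ∅∪∅=∅
  n2('cc'): parent n1 fail=0; on 'c' 0 → fail=1;  out {0}∪∅={0}
  n4('ba'): parent n3 fail=0; on 'a' 0 → fail=0;  out ∅∪∅=∅
  n5('bab'): parent n4 fail=0; on 'b' 0 → fail=3;  out ∅∪∅=∅
  n6('babc'): parent n5 fail=3; on 'c' 3→0 → fail=1;  out ∅∪∅=∅
  n7('babcc'): parent n6 fail=1; on 'c' 1 → fail=2;  out {1}∪{0}={0,1}

Scan:
pos 0 'c': at 1
pos 1 'b': at 3 (fail-walked)
pos 2 'b': at 3 (fail-walked)
pos 3 'a': at 4
pos 4 'b': at 5
pos 5 'c': at 6
pos 6 'c': at 7  → match P0@[5:6],P1@[2:6]
pos 7 'a': at 0 (fail-walked)
pos 8 'c': at 1
pos 9 'a': at 0 (fail-walked)
pos 10 'b': at 3
pos 11 'a': at 4
pos 12 'b': at 5
pos 13 'c': at 6
pos 14 'c': at 7  → match P0@[13:14],P1@[10:14]
pos 15 'b': at 3 (fail-walked)
pos 16 'b': at 3 (fail-walked)
pos 17 'a': at 4
pos 18 'b': at 5
pos 19 'c': at 6
pos 20 'c': at 7  → match P0@[19:20],P1@[16:20]
pos 21 'a': at 0 (fail-walked)
pos 22 'b': at 3
pos 23 'c': at 1 (fail-walked)
pos 24 'c': at 2  → match P0@[23:24]
pos 25 'c': at 2 (fail-walked)  → match P0@[24:25]
pos 26 'b': at 3 (fail-walked)
pos 27 'b': at 3 (fail-walked)
pos 28 'a': at 4
pos 29 'b': at 5
pos 30 'c': at 6
pos 31 'c': at 7  → match P0@[30:31],P1@[27:31]
pos 32 'c': at 2 (fail-walked)  → match P0@[31:32]
pos 33 'c': at 2 (fail-walked)  → match P0@[32:33]
pos 34 'c': at 2 (fail-walked)  → match P0@[33:34]
pos 35 'b': at 3 (fail-walked)
pos 36 'a': at 4
pos 37 'b': at 5

All matches (sorted): [[6,0],[6,1],[14,0],[14,1],[20,0],[20,1],[24,0],[25,0],[31,0],[31,1],[32,0],[33,0],[34,0]]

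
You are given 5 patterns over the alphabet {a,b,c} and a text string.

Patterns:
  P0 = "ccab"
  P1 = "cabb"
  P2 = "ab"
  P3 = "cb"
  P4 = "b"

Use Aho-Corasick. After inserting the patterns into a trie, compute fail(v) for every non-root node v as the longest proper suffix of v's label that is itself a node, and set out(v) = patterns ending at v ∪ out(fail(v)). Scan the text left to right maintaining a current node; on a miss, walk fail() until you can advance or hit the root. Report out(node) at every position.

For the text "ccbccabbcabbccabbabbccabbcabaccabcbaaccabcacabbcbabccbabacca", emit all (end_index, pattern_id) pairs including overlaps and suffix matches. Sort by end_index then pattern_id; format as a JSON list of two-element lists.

Build automaton:
Trie nodes:
  0='ε' goto a→8 b→11 c→1
  1='c' goto a→5 b→10 c→2
  2='cc' goto a→3
  3='cca' goto b→4
  4='ccab' goto ·  ←P0
  5='ca' goto b→6
  6='cab' goto b→7
  7='cabb' goto ·  ←P1
  8='a' goto b→9
  9='ab' goto ·  ←P2
  10='cb' goto ·  ←P3
  11='b' goto ·  ←P4

Failure links (BFS by depth):
  n1('c'): parent n0 fail=0; on 'c' 0 → fail=0;  out ∅∪∅=∅
  n8('a'): parent n0 fail=0; on 'a' 0 → fail=0;  out ∅∪∅=∅
  n11('b'): parent n0 fail=0; on 'b' 0 → fail=0;  out {4}∪∅={4}
  n2('cc'): parent n1 fail=0; on 'c' 0 → fail=1;  out ∅∪∅=∅
  n5('ca'): parent n1 fail=0; on 'a' 0 → fail=8;  out ∅∪∅=∅
  n9('ab'): parent n8 fail=0; on 'b' 0 → fail=11;  out {2}∪{4}={2,4}
  n10('cb'): parent n1 fail=0; on 'b' 0 → fail=11;  out {3}∪{4}={3,4}
  n3('cca'): parent n2 fail=1; on 'a' 1 → fail=5;  out ∅∪∅=∅
  n6('cab'): parent n5 fail=8; on 'b' 8 → fail=9;  out ∅∪{2,4}={2,4}
  n4('ccab'): parent n3 fail=5; on 'b' 5 → fail=6;  out {0}∪{2,4}={0,2,4}
  n7('cabb'): parent n6 fail=9; on 'b' 9→11→0 → fail=11;  out {1}∪{4}={1,4}

Scan:
[0] read 'c'  n0⇒n1
[1] read 'c'  n1⇒n2
[2] read 'b'  n2⇒n10 (fail-walked)  ** P3@[1:2],P4@[2:2]
[3] read 'c'  n10⇒n1 (fail-walked)
[4] read 'c'  n1⇒n2
[5] read 'a'  n2⇒n3
[6] read 'b'  n3⇒n4  ** P0@[3:6],P2@[5:6],P4@[6:6]
[7] read 'b'  n4⇒n7 (fail-walked)  ** P1@[4:7],P4@[7:7]
[8] read 'c'  n7⇒n1 (fail-walked)
[9] read 'a'  n1⇒n5
[10] read 'b'  n5⇒n6  ** P2@[9:10],P4@[10:10]
[11] read 'b'  n6⇒n7  ** P1@[8:11],P4@[11:11]
[12] read 'c'  n7⇒n1 (fail-walked)
[13] read 'c'  n1⇒n2
[14] read 'a'  n2⇒n3
[15] read 'b'  n3⇒n4  ** P0@[12:15],P2@[14:15],P4@[15:15]
[16] read 'b'  n4⇒n7 (fail-walked)  ** P1@[13:16],P4@[16:16]
[17] read 'a'  n7⇒n8 (fail-walked)
[18] read 'b'  n8⇒n9  ** P2@[17:18],P4@[18:18]
[19] read 'b'  n9⇒n11 (fail-walked)  ** P4@[19:19]
[20] read 'c'  n11⇒n1 (fail-walked)
[21] read 'c'  n1⇒n2
[22] read 'a'  n2⇒n3
[23] read 'b'  n3⇒n4  ** P0@[20:23],P2@[22:23],P4@[23:23]
[24] read 'b'  n4⇒n7 (fail-walked)  ** P1@[21:24],P4@[24:24]
[25] read 'c'  n7⇒n1 (fail-walked)
[26] read 'a'  n1⇒n5
[27] read 'b'  n5⇒n6  ** P2@[26:27],P4@[27:27]
[28] read 'a'  n6⇒n8 (fail-walked)
[29] read 'c'  n8⇒n1 (fail-walked)
[30] read 'c'  n1⇒n2
[31] read 'a'  n2⇒n3
[32] read 'b'  n3⇒n4  ** P0@[29:32],P2@[31:32],P4@[32:32]
[33] read 'c'  n4⇒n1 (fail-walked)
[34] read 'b'  n1⇒n10  ** P3@[33:34],P4@[34:34]
[35] read 'a'  n10⇒n8 (fail-walked)
[36] read 'a'  n8⇒n8 (fail-walked)
[37] read 'c'  n8⇒n1 (fail-walked)
[38] read 'c'  n1⇒n2
[39] read 'a'  n2⇒n3
[40] read 'b'  n3⇒n4  ** P0@[37:40],P2@[39:40],P4@[40:40]
[41] read 'c'  n4⇒n1 (fail-walked)
[42] read 'a'  n1⇒n5
[43] read 'c'  n5⇒n1 (fail-walked)
[44] read 'a'  n1⇒n5
[45] read 'b'  n5⇒n6  ** P2@[44:45],P4@[45:45]
[46] read 'b'  n6⇒n7  ** P1@[43:46],P4@[46:46]
[47] read 'c'  n7⇒n1 (fail-walked)
[48] read 'b'  n1⇒n10  ** P3@[47:48],P4@[48:48]
[49] read 'a'  n10⇒n8 (fail-walked)
[50] read 'b'  n8⇒n9  ** P2@[49:50],P4@[50:50]
[51] read 'c'  n9⇒n1 (fail-walked)
[52] read 'c'  n1⇒n2
[53] read 'b'  n2⇒n10 (fail-walked)  ** P3@[52:53],P4@[53:53]
[54] read 'a'  n10⇒n8 (fail-walked)
[55] read 'b'  n8⇒n9  ** P2@[54:55],P4@[55:55]
[56] read 'a'  n9⇒n8 (fail-walked)
[57] read 'c'  n8⇒n1 (fail-walked)
[58] read 'c'  n1⇒n2
[59] read 'a'  n2⇒n3

Matches: [[2,3],[2,4],[6,0],[6,2],[6,4],[7,1],[7,4],[10,2],[10,4],[11,1],[11,4],[15,0],[15,2],[15,4],[16,1],[16,4],[18,2],[18,4],[19,4],[23,0],[23,2],[23,4],[24,1],[24,4],[27,2],[27,4],[32,0],[32,2],[32,4],[34,3],[34,4],[40,0],[40,2],[40,4],[45,2],[45,4],[46,1],[46,4],[48,3],[48,4],[50,2],[50,4],[53,3],[53,4],[55,2],[55,4]]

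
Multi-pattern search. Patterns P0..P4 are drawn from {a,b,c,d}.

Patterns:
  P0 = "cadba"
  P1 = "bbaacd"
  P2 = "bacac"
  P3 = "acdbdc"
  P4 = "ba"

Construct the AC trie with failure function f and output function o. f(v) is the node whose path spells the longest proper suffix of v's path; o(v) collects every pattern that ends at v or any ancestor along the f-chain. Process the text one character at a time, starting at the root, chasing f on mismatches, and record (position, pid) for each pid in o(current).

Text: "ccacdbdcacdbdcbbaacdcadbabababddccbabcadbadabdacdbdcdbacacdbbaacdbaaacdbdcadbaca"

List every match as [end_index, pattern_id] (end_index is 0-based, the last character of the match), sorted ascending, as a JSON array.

Construct AC machine:
Trie nodes:
  n0 'ε': a→16 b→6 c→1
  n1 'c': a→2
  n2 'ca': d→3
  n3 'cad': b→4
  n4 'cadb': a→5
  n5 'cadba': ·  ←P0
  n6 'b': a→12 b→7
  n7 'bb': a→8
  n8 'bba': a→9
  n9 'bbaa': c→10
  n10 'bbaac': d→11
  n11 'bbaacd': ·  ←P1
  n12 'ba': c→13  ←P4
  n13 'bac': a→14
  n14 'baca': c→15
  n15 'bacac': ·  ←P2
  n16 'a': c→17
  n17 'ac': d→18
  n18 'acd': b→19
  n19 'acdb': d→20
  n20 'acdbd': c→21
  n21 'acdbdc': ·  ←P3

BFS fail/out derivation:
  n1('c'): parent n0 fail=0; on 'c' 0 → fail=0;  out ∅∪∅=∅
  n6('b'): parent n0 fail=0; on 'b' 0 → fail=0;  out ∅∪∅=∅
  n16('a'): parent n0 fail=0; on 'a' 0 → fail=0;  out ∅∪∅=∅
  n2('ca'): parent n1 fail=0; on 'a' 0 → fail=16;  out ∅∪∅=∅
  n7('bb'): parent n6 fail=0; on 'b' 0 → fail=6;  out ∅∪∅=∅
  n12('ba'): parent n6 fail=0; on 'a' 0 → fail=16;  out {4}∪∅={4}
  n17('ac'): parent n16 fail=0; on 'c' 0 → fail=1;  out ∅∪∅=∅
  n3('cad'): parent n2 fail=16; on 'd' 16→0 → fail=0;  out ∅∪∅=∅
  n8('bba'): parent n7 fail=6; on 'a' 6 → fail=12;  out ∅∪{4}={4}
  n13('bac'): parent n12 fail=16; on 'c' 16 → fail=17;  out ∅∪∅=∅
  n18('acd'): parent n17 fail=1; on 'd' 1→0 → fail=0;  out ∅∪∅=∅
  n4('cadb'): parent n3 fail=0; on 'b' 0 → fail=6;  out ∅∪∅=∅
  n9('bbaa'): parent n8 fail=12; on 'a' 12→16→0 → fail=16;  out ∅∪∅=∅
  n14('baca'): parent n13 fail=17; on 'a' 17→1 → fail=2;  out ∅∪∅=∅
  n19('acdb'): parent n18 fail=0; on 'b' 0 → fail=6;  out ∅∪∅=∅
  n5('cadba'): parent n4 fail=6; on 'a' 6 → fail=12;  out {0}∪{4}={0,4}
  n10('bbaac'): parent n9 fail=16; on 'c' 16 → fail=17;  out ∅∪∅=∅
  n15('bacac'): parent n14 fail=2; on 'c' 2→16 → fail=17;  out {2}∪∅={2}
  n20('acdbd'): parent n19 fail=6; on 'd' 6→0 → fail=0;  out ∅∪∅=∅
  n11('bbaacd'): parent n10 fail=17; on 'd' 17 → fail=18;  out {1}∪∅={1}
  n21('acdbdc'): parent n20 fail=0; on 'c' 0 → fail=1;  out {3}∪∅={3}

Text stream:
[0] read 'c'  n0⇒n1
[1] read 'c'  n1⇒n1 (via fail)
[2] read 'a'  n1⇒n2
[3] read 'c'  n2⇒n17 (via fail)
[4] read 'd'  n17⇒n18
[5] read 'b'  n18⇒n19
[6] read 'd'  n19⇒n20
[7] read 'c'  n20⇒n21  → match P3@[2:7]
[8] read 'a'  n21⇒n2 (via fail)
[9] read 'c'  n2⇒n17 (via fail)
[10] read 'd'  n17⇒n18
[11] read 'b'  n18⇒n19
[12] read 'd'  n19⇒n20
[13] read 'c'  n20⇒n21  → match P3@[8:13]
[14] read 'b'  n21⇒n6 (via fail)
[15] read 'b'  n6⇒n7
[16] read 'a'  n7⇒n8  → match P4@[15:16]
[17] read 'a'  n8⇒n9
[18] read 'c'  n9⇒n10
[19] read 'd'  n10⇒n11  → match P1@[14:19]
[20] read 'c'  n11⇒n1 (via fail)
[21] read 'a'  n1⇒n2
[22] read 'd'  n2⇒n3
[23] read 'b'  n3⇒n4
[24] read 'a'  n4⇒n5  → match P0@[20:24],P4@[23:24]
[25] read 'b'  n5⇒n6 (via fail)
[26] read 'a'  n6⇒n12  → match P4@[25:26]
[27] read 'b'  n12⇒n6 (via fail)
[28] read 'a'  n6⇒n12  → match P4@[27:28]
[29] read 'b'  n12⇒n6 (via fail)
[30] read 'd'  n6⇒n0 (via fail)
[31] read 'd'  n0⇒n0
[32] read 'c'  n0⇒n1
[33] read 'c'  n1⇒n1 (via fail)
[34] read 'b'  n1⇒n6 (via fail)
[35] read 'a'  n6⇒n12  → match P4@[34:35]
[36] read 'b'  n12⇒n6 (via fail)
[37] read 'c'  n6⇒n1 (via fail)
[38] read 'a'  n1⇒n2
[39] read 'd'  n2⇒n3
[40] read 'b'  n3⇒n4
[41] read 'a'  n4⇒n5  → match P0@[37:41],P4@[40:41]
[42] read 'd'  n5⇒n0 (via fail)
[43] read 'a'  n0⇒n16
[44] read 'b'  n16⇒n6 (via fail)
[45] read 'd'  n6⇒n0 (via fail)
[46] read 'a'  n0⇒n16
[47] read 'c'  n16⇒n17
[48] read 'd'  n17⇒n18
[49] read 'b'  n18⇒n19
[50] read 'd'  n19⇒n20
[51] read 'c'  n20⇒n21  → match P3@[46:51]
[52] read 'd'  n21⇒n0 (via fail)
[53] read 'b'  n0⇒n6
[54] read 'a'  n6⇒n12  → match P4@[53:54]
[55] read 'c'  n12⇒n13
[56] read 'a'  n13⇒n14
[57] read 'c'  n14⇒n15  → match P2@[53:57]
[58] read 'd'  n15⇒n18 (via fail)
[59] read 'b'  n18⇒n19
[60] read 'b'  n19⇒n7 (via fail)
[61] read 'a'  n7⇒n8  → match P4@[60:61]
[62] read 'a'  n8⇒n9
[63] read 'c'  n9⇒n10
[64] read 'd'  n10⇒n11  → match P1@[59:64]
[65] read 'b'  n11⇒n19 (via fail)
[66] read 'a'  n19⇒n12 (via fail)  → match P4@[65:66]
[67] read 'a'  n12⇒n16 (via fail)
[68] read 'a'  n16⇒n16 (via fail)
[69] read 'c'  n16⇒n17
[70] read 'd'  n17⇒n18
[71] read 'b'  n18⇒n19
[72] read 'd'  n19⇒n20
[73] read 'c'  n20⇒n21  → match P3@[68:73]
[74] read 'a'  n21⇒n2 (via fail)
[75] read 'd'  n2⇒n3
[76] read 'b'  n3⇒n4
[77] read 'a'  n4⇒n5  → match P0@[73:77],P4@[76:77]
[78] read 'c'  n5⇒n13 (via fail)
[79] read 'a'  n13⇒n14

Result: [[7,3],[13,3],[16,4],[19,1],[24,0],[24,4],[26,4],[28,4],[35,4],[41,0],[41,4],[51,3],[54,4],[57,2],[61,4],[64,1],[66,4],[73,3],[77,0],[77,4]]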